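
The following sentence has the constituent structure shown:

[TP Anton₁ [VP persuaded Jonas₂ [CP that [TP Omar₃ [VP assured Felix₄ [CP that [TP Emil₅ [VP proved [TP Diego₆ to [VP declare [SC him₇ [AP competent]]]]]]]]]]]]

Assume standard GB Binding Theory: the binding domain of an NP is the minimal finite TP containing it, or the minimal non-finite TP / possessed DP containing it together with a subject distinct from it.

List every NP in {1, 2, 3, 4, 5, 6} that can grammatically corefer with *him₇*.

{1, 2, 3, 4, 5}

*him* is a pronoun, so Principle B applies: it must be free in its binding domain.
Binding domain of *him₇*: the embedded TP, whose subject is Diego₆.
*Anton₁* c-commands the pronoun but from outside its binding domain, and is not c-commanded by it → coindexation permitted.
*Jonas₂* c-commands the pronoun but from outside its binding domain, and is not c-commanded by it → coindexation permitted.
*Omar₃* c-commands the pronoun but from outside its binding domain, and is not c-commanded by it → coindexation permitted.
*Felix₄* c-commands the pronoun but from outside its binding domain, and is not c-commanded by it → coindexation permitted.
*Emil₅* c-commands the pronoun but from outside its binding domain, and is not c-commanded by it → coindexation permitted.
*Diego₆* c-commands the pronoun within its binding domain → coindexation would violate Principle B.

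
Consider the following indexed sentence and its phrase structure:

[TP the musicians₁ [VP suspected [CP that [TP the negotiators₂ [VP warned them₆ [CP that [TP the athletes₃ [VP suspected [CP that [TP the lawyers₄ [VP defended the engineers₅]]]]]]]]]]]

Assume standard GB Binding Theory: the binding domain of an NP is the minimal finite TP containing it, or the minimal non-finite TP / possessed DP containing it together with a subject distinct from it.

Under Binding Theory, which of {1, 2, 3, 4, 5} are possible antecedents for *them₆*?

*them* is a pronoun, so Principle B applies: it must be free in its binding domain.
Binding domain of *them₆*: the embedded TP, whose subject is the negotiators₂.
*the musicians₁* c-commands the pronoun but from outside its binding domain, and is not c-commanded by it → coindexation permitted.
*the negotiators₂* c-commands the pronoun within its binding domain → coindexation would violate Principle B.
*the athletes₃*: the pronoun c-commands this R-expression → coindexation would violate Principle C on *the athletes₃*.
*the lawyers₄*: the pronoun c-commands this R-expression → coindexation would violate Principle C on *the lawyers₄*.
*the engineers₅*: the pronoun c-commands this R-expression → coindexation would violate Principle C on *the engineers₅*.

{1}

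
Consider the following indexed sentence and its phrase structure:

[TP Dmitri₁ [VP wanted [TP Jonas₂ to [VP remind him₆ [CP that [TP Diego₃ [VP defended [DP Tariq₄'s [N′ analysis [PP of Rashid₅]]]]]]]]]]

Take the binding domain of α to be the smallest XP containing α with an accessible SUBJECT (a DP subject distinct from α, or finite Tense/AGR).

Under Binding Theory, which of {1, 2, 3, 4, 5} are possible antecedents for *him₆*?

{1}

*him* is a pronoun, so Principle B applies: it must be free in its binding domain.
Binding domain of *him₆*: the embedded TP, whose subject is Jonas₂.
*Dmitri₁* c-commands the pronoun but from outside its binding domain, and is not c-commanded by it → coindexation permitted.
*Jonas₂* c-commands the pronoun within its binding domain → coindexation would violate Principle B.
*Diego₃*: the pronoun c-commands this R-expression → coindexation would violate Principle C on *Diego₃*.
*Tariq₄*: the pronoun c-commands this R-expression → coindexation would violate Principle C on *Tariq₄*.
*Rashid₅*: the pronoun c-commands this R-expression → coindexation would violate Principle C on *Rashid₅*.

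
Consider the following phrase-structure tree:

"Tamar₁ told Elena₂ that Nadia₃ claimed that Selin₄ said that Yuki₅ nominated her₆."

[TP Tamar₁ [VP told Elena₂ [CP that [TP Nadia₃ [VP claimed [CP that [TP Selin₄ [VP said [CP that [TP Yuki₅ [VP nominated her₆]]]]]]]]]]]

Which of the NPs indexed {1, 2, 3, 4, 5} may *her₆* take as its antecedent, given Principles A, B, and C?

{1, 2, 3, 4}

*her* is a pronoun, so Principle B applies: it must be free in its binding domain.
Binding domain of *her₆*: the embedded TP, whose subject is Yuki₅.
*Tamar₁* c-commands the pronoun but from outside its binding domain, and is not c-commanded by it → coindexation permitted.
*Elena₂* c-commands the pronoun but from outside its binding domain, and is not c-commanded by it → coindexation permitted.
*Nadia₃* c-commands the pronoun but from outside its binding domain, and is not c-commanded by it → coindexation permitted.
*Selin₄* c-commands the pronoun but from outside its binding domain, and is not c-commanded by it → coindexation permitted.
*Yuki₅* c-commands the pronoun within its binding domain → coindexation would violate Principle B.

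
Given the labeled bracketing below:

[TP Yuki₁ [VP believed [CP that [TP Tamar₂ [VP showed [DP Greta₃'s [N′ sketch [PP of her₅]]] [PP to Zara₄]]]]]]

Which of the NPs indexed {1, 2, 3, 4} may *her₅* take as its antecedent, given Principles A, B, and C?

*her* is a pronoun, so Principle B applies: it must be free in its binding domain.
Binding domain of *her₅*: the possessed DP, whose subject is Greta₃.
*Yuki₁* c-commands the pronoun but from outside its binding domain, and is not c-commanded by it → coindexation permitted.
*Tamar₂* c-commands the pronoun but from outside its binding domain, and is not c-commanded by it → coindexation permitted.
*Greta₃* c-commands the pronoun within its binding domain → coindexation would violate Principle B.
*Zara₄* and the pronoun do not c-command one another → neither Principle B nor Principle C is at stake; coindexation permitted.

{1, 2, 4}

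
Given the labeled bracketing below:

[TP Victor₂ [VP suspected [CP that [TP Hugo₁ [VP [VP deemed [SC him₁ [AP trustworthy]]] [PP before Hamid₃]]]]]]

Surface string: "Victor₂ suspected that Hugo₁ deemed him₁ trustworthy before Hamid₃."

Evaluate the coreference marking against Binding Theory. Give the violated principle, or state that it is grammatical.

Principle B

The two coindexed NPs are *Hugo₁* and *him₁*.
*him₁* is a pronoun. Its binding domain is the embedded TP, whose subject is Hugo₁.
*Hugo₁* c-commands it within that domain and carries the same index.
The pronoun is locally bound → Principle B violation.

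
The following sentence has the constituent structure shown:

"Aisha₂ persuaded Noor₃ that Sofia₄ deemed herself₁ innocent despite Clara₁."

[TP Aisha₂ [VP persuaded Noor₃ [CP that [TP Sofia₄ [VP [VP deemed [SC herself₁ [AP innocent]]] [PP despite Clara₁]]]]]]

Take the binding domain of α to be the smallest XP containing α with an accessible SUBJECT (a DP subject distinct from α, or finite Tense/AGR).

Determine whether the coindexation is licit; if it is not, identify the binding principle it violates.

Principle A

The two coindexed NPs are *Clara₁* and *herself₁*.
*herself₁* is an anaphor. Principle A requires it to be bound within its binding domain — the embedded TP, whose subject is Sofia₄.
Within that domain it is c-commanded by *Sofia₄*, which does not share its index.
*Clara₁* does not c-command the anaphor at all.
The anaphor is unbound in its domain → Principle A violation.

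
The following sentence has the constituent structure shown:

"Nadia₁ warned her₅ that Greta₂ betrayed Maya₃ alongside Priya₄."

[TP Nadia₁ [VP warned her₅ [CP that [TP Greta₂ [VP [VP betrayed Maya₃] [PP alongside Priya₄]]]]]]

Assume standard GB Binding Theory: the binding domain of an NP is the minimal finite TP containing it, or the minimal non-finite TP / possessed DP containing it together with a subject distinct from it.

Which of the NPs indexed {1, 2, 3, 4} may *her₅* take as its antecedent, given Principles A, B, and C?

none

*her* is a pronoun, so Principle B applies: it must be free in its binding domain.
Binding domain of *her₅*: the matrix TP, whose subject is Nadia₁.
*Nadia₁* c-commands the pronoun within its binding domain → coindexation would violate Principle B.
*Greta₂*: the pronoun c-commands this R-expression → coindexation would violate Principle C on *Greta₂*.
*Maya₃*: the pronoun c-commands this R-expression → coindexation would violate Principle C on *Maya₃*.
*Priya₄*: the pronoun c-commands this R-expression → coindexation would violate Principle C on *Priya₄*.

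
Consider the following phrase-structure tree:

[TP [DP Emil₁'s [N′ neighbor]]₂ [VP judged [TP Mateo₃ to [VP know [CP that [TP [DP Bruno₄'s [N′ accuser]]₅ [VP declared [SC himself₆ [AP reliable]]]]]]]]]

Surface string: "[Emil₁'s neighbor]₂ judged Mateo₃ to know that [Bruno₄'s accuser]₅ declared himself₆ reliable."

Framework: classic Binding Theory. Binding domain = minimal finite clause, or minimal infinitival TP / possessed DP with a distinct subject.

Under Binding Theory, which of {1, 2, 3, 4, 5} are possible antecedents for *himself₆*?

{5}

*himself* is an anaphor, so Principle A applies: it must be bound in its binding domain.
Binding domain of *himself₆*: the embedded TP, whose subject is [Bruno₄'s accuser]₅.
*Emil₁* does not c-command the anaphor → cannot bind it.
*[Emil₁'s neighbor]₂* c-commands the anaphor but is outside its binding domain → cannot satisfy Principle A.
*Mateo₃* c-commands the anaphor but is outside its binding domain → cannot satisfy Principle A.
*Bruno₄* does not c-command the anaphor → cannot bind it.
*[Bruno₄'s accuser]₅* c-commands the anaphor within its binding domain → licit binder.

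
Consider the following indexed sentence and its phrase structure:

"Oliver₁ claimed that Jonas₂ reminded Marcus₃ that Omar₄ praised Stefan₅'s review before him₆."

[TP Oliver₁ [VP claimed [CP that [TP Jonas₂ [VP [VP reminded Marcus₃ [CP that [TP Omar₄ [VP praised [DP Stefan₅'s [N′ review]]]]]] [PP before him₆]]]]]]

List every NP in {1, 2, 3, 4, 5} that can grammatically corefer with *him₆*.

*him* is a pronoun, so Principle B applies: it must be free in its binding domain.
Binding domain of *him₆*: the embedded TP, whose subject is Jonas₂.
*Oliver₁* c-commands the pronoun but from outside its binding domain, and is not c-commanded by it → coindexation permitted.
*Jonas₂* c-commands the pronoun within its binding domain → coindexation would violate Principle B.
*Marcus₃* and the pronoun do not c-command one another → neither Principle B nor Principle C is at stake; coindexation permitted.
*Omar₄* and the pronoun do not c-command one another → neither Principle B nor Principle C is at stake; coindexation permitted.
*Stefan₅* and the pronoun do not c-command one another → neither Principle B nor Principle C is at stake; coindexation permitted.

{1, 3, 4, 5}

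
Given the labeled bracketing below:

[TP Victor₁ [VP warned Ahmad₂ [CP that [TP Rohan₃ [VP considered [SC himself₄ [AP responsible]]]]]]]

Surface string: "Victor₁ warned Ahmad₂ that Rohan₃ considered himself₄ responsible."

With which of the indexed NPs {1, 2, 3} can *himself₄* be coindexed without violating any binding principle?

{3}

*himself* is an anaphor, so Principle A applies: it must be bound in its binding domain.
Binding domain of *himself₄*: the embedded TP, whose subject is Rohan₃.
*Victor₁* c-commands the anaphor but is outside its binding domain → cannot satisfy Principle A.
*Ahmad₂* c-commands the anaphor but is outside its binding domain → cannot satisfy Principle A.
*Rohan₃* c-commands the anaphor within its binding domain → licit binder.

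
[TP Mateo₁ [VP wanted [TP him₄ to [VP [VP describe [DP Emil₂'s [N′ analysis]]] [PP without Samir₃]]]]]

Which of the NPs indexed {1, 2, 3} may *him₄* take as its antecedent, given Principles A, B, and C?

none

*him* is a pronoun, so Principle B applies: it must be free in its binding domain.
Binding domain of *him₄*: the matrix TP, whose subject is Mateo₁.
*Mateo₁* c-commands the pronoun within its binding domain → coindexation would violate Principle B.
*Emil₂*: the pronoun c-commands this R-expression → coindexation would violate Principle C on *Emil₂*.
*Samir₃*: the pronoun c-commands this R-expression → coindexation would violate Principle C on *Samir₃*.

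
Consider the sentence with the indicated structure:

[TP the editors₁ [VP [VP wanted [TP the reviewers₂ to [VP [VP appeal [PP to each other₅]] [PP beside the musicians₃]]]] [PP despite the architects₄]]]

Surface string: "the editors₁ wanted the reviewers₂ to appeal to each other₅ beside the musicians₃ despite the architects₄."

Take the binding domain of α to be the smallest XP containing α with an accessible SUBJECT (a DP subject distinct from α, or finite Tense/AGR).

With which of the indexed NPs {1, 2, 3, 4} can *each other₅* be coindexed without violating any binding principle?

{2}

*each other* is an anaphor, so Principle A applies: it must be bound in its binding domain.
Binding domain of *each other₅*: the embedded TP, whose subject is the reviewers₂.
*the editors₁* c-commands the anaphor but is outside its binding domain → cannot satisfy Principle A.
*the reviewers₂* c-commands the anaphor within its binding domain → licit binder.
*the musicians₃* does not c-command the anaphor → cannot bind it.
*the architects₄* does not c-command the anaphor → cannot bind it.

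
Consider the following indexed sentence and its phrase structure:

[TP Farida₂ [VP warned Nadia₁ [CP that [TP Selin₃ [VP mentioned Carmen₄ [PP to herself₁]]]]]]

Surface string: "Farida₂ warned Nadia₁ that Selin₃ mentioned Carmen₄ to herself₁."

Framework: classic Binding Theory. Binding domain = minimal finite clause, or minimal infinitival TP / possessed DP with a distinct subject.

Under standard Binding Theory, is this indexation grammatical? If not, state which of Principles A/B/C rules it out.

The two coindexed NPs are *Nadia₁* and *herself₁*.
*herself₁* is an anaphor. Principle A requires it to be bound within its binding domain — the embedded TP, whose subject is Selin₃.
Within that domain it is c-commanded by *Selin₃*, *Carmen₄*, none of which share its index.
*Nadia₁* does c-command the anaphor, but from outside its binding domain.
The anaphor is unbound in its domain → Principle A violation.

Principle A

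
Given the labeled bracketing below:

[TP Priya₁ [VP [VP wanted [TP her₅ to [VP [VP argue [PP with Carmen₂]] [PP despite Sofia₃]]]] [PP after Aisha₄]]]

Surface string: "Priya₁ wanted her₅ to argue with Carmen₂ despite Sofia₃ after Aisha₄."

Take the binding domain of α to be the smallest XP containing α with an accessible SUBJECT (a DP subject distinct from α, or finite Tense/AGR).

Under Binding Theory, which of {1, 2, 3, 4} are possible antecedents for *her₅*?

{4}

*her* is a pronoun, so Principle B applies: it must be free in its binding domain.
Binding domain of *her₅*: the matrix TP, whose subject is Priya₁.
*Priya₁* c-commands the pronoun within its binding domain → coindexation would violate Principle B.
*Carmen₂*: the pronoun c-commands this R-expression → coindexation would violate Principle C on *Carmen₂*.
*Sofia₃*: the pronoun c-commands this R-expression → coindexation would violate Principle C on *Sofia₃*.
*Aisha₄* and the pronoun do not c-command one another → neither Principle B nor Principle C is at stake; coindexation permitted.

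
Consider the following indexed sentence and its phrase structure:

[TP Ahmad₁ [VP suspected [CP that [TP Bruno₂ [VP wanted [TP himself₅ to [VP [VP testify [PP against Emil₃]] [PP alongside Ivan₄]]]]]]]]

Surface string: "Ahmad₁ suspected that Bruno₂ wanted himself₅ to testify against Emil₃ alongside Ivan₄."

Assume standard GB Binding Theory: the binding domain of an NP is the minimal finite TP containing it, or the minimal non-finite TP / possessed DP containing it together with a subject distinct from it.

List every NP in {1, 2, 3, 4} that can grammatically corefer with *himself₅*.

*himself* is an anaphor, so Principle A applies: it must be bound in its binding domain.
Binding domain of *himself₅*: the embedded TP, whose subject is Bruno₂.
*Ahmad₁* c-commands the anaphor but is outside its binding domain → cannot satisfy Principle A.
*Bruno₂* c-commands the anaphor within its binding domain → licit binder.
*Emil₃* does not c-command the anaphor → cannot bind it.
*Ivan₄* does not c-command the anaphor → cannot bind it.

{2}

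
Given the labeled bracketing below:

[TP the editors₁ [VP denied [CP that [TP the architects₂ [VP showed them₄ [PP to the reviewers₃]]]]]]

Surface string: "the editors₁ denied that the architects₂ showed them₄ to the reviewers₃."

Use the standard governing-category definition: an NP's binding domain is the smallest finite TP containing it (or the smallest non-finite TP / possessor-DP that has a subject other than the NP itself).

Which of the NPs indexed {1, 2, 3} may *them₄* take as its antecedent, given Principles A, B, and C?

*them* is a pronoun, so Principle B applies: it must be free in its binding domain.
Binding domain of *them₄*: the embedded TP, whose subject is the architects₂.
*the editors₁* c-commands the pronoun but from outside its binding domain, and is not c-commanded by it → coindexation permitted.
*the architects₂* c-commands the pronoun within its binding domain → coindexation would violate Principle B.
*the reviewers₃*: the pronoun c-commands this R-expression → coindexation would violate Principle C on *the reviewers₃*.

{1}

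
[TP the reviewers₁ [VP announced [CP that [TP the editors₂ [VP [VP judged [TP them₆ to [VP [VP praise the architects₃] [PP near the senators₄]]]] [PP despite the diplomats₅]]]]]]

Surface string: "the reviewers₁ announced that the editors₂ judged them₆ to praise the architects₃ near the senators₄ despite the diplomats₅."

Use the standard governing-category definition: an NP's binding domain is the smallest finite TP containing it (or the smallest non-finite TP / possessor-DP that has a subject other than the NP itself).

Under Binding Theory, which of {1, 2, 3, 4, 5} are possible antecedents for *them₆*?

*them* is a pronoun, so Principle B applies: it must be free in its binding domain.
Binding domain of *them₆*: the embedded TP, whose subject is the editors₂.
*the reviewers₁* c-commands the pronoun but from outside its binding domain, and is not c-commanded by it → coindexation permitted.
*the editors₂* c-commands the pronoun within its binding domain → coindexation would violate Principle B.
*the architects₃*: the pronoun c-commands this R-expression → coindexation would violate Principle C on *the architects₃*.
*the senators₄*: the pronoun c-commands this R-expression → coindexation would violate Principle C on *the senators₄*.
*the diplomats₅* and the pronoun do not c-command one another → neither Principle B nor Principle C is at stake; coindexation permitted.

{1, 5}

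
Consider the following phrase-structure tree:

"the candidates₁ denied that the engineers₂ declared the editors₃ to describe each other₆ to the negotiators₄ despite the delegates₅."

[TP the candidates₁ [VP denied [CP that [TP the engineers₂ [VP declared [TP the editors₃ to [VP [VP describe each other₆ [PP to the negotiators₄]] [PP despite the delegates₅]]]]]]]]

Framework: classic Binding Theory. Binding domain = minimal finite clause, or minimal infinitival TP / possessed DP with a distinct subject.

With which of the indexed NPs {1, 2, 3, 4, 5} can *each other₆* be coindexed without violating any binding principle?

{3}

*each other* is an anaphor, so Principle A applies: it must be bound in its binding domain.
Binding domain of *each other₆*: the embedded TP, whose subject is the editors₃.
*the candidates₁* c-commands the anaphor but is outside its binding domain → cannot satisfy Principle A.
*the engineers₂* c-commands the anaphor but is outside its binding domain → cannot satisfy Principle A.
*the editors₃* c-commands the anaphor within its binding domain → licit binder.
*the negotiators₄* does not c-command the anaphor → cannot bind it.
*the delegates₅* does not c-command the anaphor → cannot bind it.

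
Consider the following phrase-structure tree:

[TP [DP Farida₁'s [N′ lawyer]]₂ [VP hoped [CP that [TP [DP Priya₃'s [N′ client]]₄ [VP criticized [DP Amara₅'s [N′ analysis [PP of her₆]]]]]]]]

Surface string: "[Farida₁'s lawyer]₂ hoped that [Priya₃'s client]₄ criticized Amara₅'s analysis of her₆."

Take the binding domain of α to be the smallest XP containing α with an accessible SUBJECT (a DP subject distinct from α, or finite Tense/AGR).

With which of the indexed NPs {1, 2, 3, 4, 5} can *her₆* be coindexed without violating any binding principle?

{1, 2, 3, 4}

*her* is a pronoun, so Principle B applies: it must be free in its binding domain.
Binding domain of *her₆*: the possessed DP, whose subject is Amara₅.
*Farida₁* and the pronoun do not c-command one another → neither Principle B nor Principle C is at stake; coindexation permitted.
*[Farida₁'s lawyer]₂* c-commands the pronoun but from outside its binding domain, and is not c-commanded by it → coindexation permitted.
*Priya₃* and the pronoun do not c-command one another → neither Principle B nor Principle C is at stake; coindexation permitted.
*[Priya₃'s client]₄* c-commands the pronoun but from outside its binding domain, and is not c-commanded by it → coindexation permitted.
*Amara₅* c-commands the pronoun within its binding domain → coindexation would violate Principle B.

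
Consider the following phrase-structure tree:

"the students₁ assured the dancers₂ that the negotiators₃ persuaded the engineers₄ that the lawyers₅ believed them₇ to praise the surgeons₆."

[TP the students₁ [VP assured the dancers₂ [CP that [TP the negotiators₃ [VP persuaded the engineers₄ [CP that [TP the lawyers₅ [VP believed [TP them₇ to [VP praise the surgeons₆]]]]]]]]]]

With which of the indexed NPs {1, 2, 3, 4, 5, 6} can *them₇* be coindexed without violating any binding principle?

*them* is a pronoun, so Principle B applies: it must be free in its binding domain.
Binding domain of *them₇*: the embedded TP, whose subject is the lawyers₅.
*the students₁* c-commands the pronoun but from outside its binding domain, and is not c-commanded by it → coindexation permitted.
*the dancers₂* c-commands the pronoun but from outside its binding domain, and is not c-commanded by it → coindexation permitted.
*the negotiators₃* c-commands the pronoun but from outside its binding domain, and is not c-commanded by it → coindexation permitted.
*the engineers₄* c-commands the pronoun but from outside its binding domain, and is not c-commanded by it → coindexation permitted.
*the lawyers₅* c-commands the pronoun within its binding domain → coindexation would violate Principle B.
*the surgeons₆*: the pronoun c-commands this R-expression → coindexation would violate Principle C on *the surgeons₆*.

{1, 2, 3, 4}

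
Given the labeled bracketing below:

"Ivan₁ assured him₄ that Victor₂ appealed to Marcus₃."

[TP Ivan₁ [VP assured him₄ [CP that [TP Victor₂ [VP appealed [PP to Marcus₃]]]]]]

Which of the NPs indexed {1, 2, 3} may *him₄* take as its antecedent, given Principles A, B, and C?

*him* is a pronoun, so Principle B applies: it must be free in its binding domain.
Binding domain of *him₄*: the matrix TP, whose subject is Ivan₁.
*Ivan₁* c-commands the pronoun within its binding domain → coindexation would violate Principle B.
*Victor₂*: the pronoun c-commands this R-expression → coindexation would violate Principle C on *Victor₂*.
*Marcus₃*: the pronoun c-commands this R-expression → coindexation would violate Principle C on *Marcus₃*.

none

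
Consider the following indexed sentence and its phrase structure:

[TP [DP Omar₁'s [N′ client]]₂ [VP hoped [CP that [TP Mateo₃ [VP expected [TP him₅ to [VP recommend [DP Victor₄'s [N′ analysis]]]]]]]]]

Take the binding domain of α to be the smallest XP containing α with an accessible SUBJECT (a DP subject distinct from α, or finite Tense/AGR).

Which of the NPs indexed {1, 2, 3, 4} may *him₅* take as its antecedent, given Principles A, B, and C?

{1, 2}

*him* is a pronoun, so Principle B applies: it must be free in its binding domain.
Binding domain of *him₅*: the embedded TP, whose subject is Mateo₃.
*Omar₁* and the pronoun do not c-command one another → neither Principle B nor Principle C is at stake; coindexation permitted.
*[Omar₁'s client]₂* c-commands the pronoun but from outside its binding domain, and is not c-commanded by it → coindexation permitted.
*Mateo₃* c-commands the pronoun within its binding domain → coindexation would violate Principle B.
*Victor₄*: the pronoun c-commands this R-expression → coindexation would violate Principle C on *Victor₄*.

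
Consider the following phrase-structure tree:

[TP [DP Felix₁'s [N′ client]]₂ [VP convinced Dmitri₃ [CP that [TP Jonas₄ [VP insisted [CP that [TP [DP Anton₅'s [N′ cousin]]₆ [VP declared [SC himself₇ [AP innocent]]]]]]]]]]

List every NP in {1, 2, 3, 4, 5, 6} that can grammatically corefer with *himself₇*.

*himself* is an anaphor, so Principle A applies: it must be bound in its binding domain.
Binding domain of *himself₇*: the embedded TP, whose subject is [Anton₅'s cousin]₆.
*Felix₁* does not c-command the anaphor → cannot bind it.
*[Felix₁'s client]₂* c-commands the anaphor but is outside its binding domain → cannot satisfy Principle A.
*Dmitri₃* c-commands the anaphor but is outside its binding domain → cannot satisfy Principle A.
*Jonas₄* c-commands the anaphor but is outside its binding domain → cannot satisfy Principle A.
*Anton₅* does not c-command the anaphor → cannot bind it.
*[Anton₅'s cousin]₆* c-commands the anaphor within its binding domain → licit binder.

{6}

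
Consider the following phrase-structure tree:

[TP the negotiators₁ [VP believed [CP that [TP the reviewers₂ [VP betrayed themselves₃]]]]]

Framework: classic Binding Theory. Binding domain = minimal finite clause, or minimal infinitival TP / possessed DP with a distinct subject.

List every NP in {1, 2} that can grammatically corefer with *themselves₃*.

*themselves* is an anaphor, so Principle A applies: it must be bound in its binding domain.
Binding domain of *themselves₃*: the embedded TP, whose subject is the reviewers₂.
*the negotiators₁* c-commands the anaphor but is outside its binding domain → cannot satisfy Principle A.
*the reviewers₂* c-commands the anaphor within its binding domain → licit binder.

{2}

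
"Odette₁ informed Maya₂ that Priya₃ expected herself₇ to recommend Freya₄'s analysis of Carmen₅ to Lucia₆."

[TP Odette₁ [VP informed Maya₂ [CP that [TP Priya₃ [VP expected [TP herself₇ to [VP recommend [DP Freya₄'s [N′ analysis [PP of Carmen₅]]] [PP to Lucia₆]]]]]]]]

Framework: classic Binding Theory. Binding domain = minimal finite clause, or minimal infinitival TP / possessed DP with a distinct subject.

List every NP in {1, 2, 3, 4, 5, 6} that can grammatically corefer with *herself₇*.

{3}

*herself* is an anaphor, so Principle A applies: it must be bound in its binding domain.
Binding domain of *herself₇*: the embedded TP, whose subject is Priya₃.
*Odette₁* c-commands the anaphor but is outside its binding domain → cannot satisfy Principle A.
*Maya₂* c-commands the anaphor but is outside its binding domain → cannot satisfy Principle A.
*Priya₃* c-commands the anaphor within its binding domain → licit binder.
*Freya₄* does not c-command the anaphor → cannot bind it.
*Carmen₅* does not c-command the anaphor → cannot bind it.
*Lucia₆* does not c-command the anaphor → cannot bind it.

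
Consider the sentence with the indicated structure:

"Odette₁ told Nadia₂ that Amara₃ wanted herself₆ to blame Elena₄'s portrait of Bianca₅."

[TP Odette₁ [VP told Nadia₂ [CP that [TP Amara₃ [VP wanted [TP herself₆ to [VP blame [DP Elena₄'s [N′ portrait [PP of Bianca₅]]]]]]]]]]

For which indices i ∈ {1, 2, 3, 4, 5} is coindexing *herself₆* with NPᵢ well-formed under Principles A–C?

*herself* is an anaphor, so Principle A applies: it must be bound in its binding domain.
Binding domain of *herself₆*: the embedded TP, whose subject is Amara₃.
*Odette₁* c-commands the anaphor but is outside its binding domain → cannot satisfy Principle A.
*Nadia₂* c-commands the anaphor but is outside its binding domain → cannot satisfy Principle A.
*Amara₃* c-commands the anaphor within its binding domain → licit binder.
*Elena₄* does not c-command the anaphor → cannot bind it.
*Bianca₅* does not c-command the anaphor → cannot bind it.

{3}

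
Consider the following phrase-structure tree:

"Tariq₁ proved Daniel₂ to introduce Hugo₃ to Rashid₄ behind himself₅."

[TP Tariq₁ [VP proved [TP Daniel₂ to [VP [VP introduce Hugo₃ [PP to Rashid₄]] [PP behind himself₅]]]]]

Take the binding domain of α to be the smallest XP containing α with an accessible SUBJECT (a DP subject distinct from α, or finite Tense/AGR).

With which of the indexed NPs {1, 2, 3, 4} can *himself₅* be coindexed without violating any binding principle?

*himself* is an anaphor, so Principle A applies: it must be bound in its binding domain.
Binding domain of *himself₅*: the embedded TP, whose subject is Daniel₂.
*Tariq₁* c-commands the anaphor but is outside its binding domain → cannot satisfy Principle A.
*Daniel₂* c-commands the anaphor within its binding domain → licit binder.
*Hugo₃* does not c-command the anaphor → cannot bind it.
*Rashid₄* does not c-command the anaphor → cannot bind it.

{2}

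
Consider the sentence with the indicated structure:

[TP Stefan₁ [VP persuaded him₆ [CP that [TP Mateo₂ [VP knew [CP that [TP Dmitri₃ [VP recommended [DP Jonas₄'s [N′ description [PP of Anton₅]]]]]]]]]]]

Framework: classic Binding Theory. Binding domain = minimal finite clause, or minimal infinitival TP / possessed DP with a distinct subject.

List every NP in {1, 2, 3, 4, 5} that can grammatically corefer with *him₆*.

*him* is a pronoun, so Principle B applies: it must be free in its binding domain.
Binding domain of *him₆*: the matrix TP, whose subject is Stefan₁.
*Stefan₁* c-commands the pronoun within its binding domain → coindexation would violate Principle B.
*Mateo₂*: the pronoun c-commands this R-expression → coindexation would violate Principle C on *Mateo₂*.
*Dmitri₃*: the pronoun c-commands this R-expression → coindexation would violate Principle C on *Dmitri₃*.
*Jonas₄*: the pronoun c-commands this R-expression → coindexation would violate Principle C on *Jonas₄*.
*Anton₅*: the pronoun c-commands this R-expression → coindexation would violate Principle C on *Anton₅*.

none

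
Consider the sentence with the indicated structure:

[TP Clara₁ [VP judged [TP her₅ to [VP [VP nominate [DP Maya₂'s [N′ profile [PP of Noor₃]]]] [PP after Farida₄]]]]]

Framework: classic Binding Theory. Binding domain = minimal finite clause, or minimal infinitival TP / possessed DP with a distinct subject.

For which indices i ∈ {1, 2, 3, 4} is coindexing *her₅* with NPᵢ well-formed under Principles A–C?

none

*her* is a pronoun, so Principle B applies: it must be free in its binding domain.
Binding domain of *her₅*: the matrix TP, whose subject is Clara₁.
*Clara₁* c-commands the pronoun within its binding domain → coindexation would violate Principle B.
*Maya₂*: the pronoun c-commands this R-expression → coindexation would violate Principle C on *Maya₂*.
*Noor₃*: the pronoun c-commands this R-expression → coindexation would violate Principle C on *Noor₃*.
*Farida₄*: the pronoun c-commands this R-expression → coindexation would violate Principle C on *Farida₄*.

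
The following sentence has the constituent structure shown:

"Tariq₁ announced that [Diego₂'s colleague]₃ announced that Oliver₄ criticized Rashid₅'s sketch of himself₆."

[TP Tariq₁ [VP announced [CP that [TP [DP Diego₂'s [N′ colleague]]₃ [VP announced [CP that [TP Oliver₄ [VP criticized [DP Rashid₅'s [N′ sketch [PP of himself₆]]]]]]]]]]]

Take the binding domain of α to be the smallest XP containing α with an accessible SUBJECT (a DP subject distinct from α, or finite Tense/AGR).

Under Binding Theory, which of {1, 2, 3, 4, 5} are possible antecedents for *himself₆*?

{5}

*himself* is an anaphor, so Principle A applies: it must be bound in its binding domain.
Binding domain of *himself₆*: the possessed DP, whose subject is Rashid₅.
*Tariq₁* c-commands the anaphor but is outside its binding domain → cannot satisfy Principle A.
*Diego₂* does not c-command the anaphor → cannot bind it.
*[Diego₂'s colleague]₃* c-commands the anaphor but is outside its binding domain → cannot satisfy Principle A.
*Oliver₄* c-commands the anaphor but is outside its binding domain → cannot satisfy Principle A.
*Rashid₅* c-commands the anaphor within its binding domain → licit binder.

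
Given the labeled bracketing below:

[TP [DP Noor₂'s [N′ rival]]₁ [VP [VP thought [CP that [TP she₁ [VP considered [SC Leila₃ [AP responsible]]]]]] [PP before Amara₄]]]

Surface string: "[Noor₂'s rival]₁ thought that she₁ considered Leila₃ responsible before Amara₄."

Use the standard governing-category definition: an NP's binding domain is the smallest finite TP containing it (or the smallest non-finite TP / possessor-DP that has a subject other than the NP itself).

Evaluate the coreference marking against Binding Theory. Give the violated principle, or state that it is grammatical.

The two coindexed NPs are *[Noor₂'s rival]₁* and *she₁*.
*she₁* is a pronoun; nothing c-commands it within its binding domain (the embedded TP.), so Principle B holds trivially.
*[Noor₂'s rival]₁* is an R-expression; *she₁* does not c-command it, and no other NP shares its index, so Principle C is satisfied.
All principles are respected.

grammatical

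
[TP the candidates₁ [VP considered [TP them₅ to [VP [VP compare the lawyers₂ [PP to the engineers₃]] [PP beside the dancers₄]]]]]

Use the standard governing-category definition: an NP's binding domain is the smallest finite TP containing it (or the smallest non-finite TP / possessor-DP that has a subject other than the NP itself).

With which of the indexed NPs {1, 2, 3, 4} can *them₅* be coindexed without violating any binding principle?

*them* is a pronoun, so Principle B applies: it must be free in its binding domain.
Binding domain of *them₅*: the matrix TP, whose subject is the candidates₁.
*the candidates₁* c-commands the pronoun within its binding domain → coindexation would violate Principle B.
*the lawyers₂*: the pronoun c-commands this R-expression → coindexation would violate Principle C on *the lawyers₂*.
*the engineers₃*: the pronoun c-commands this R-expression → coindexation would violate Principle C on *the engineers₃*.
*the dancers₄*: the pronoun c-commands this R-expression → coindexation would violate Principle C on *the dancers₄*.

none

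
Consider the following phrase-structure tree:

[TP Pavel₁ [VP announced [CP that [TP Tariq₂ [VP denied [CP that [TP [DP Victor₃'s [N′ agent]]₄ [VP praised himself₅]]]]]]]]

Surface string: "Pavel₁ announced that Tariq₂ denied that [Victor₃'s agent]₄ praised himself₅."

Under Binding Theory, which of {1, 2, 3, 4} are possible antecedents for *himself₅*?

{4}

*himself* is an anaphor, so Principle A applies: it must be bound in its binding domain.
Binding domain of *himself₅*: the embedded TP, whose subject is [Victor₃'s agent]₄.
*Pavel₁* c-commands the anaphor but is outside its binding domain → cannot satisfy Principle A.
*Tariq₂* c-commands the anaphor but is outside its binding domain → cannot satisfy Principle A.
*Victor₃* does not c-command the anaphor → cannot bind it.
*[Victor₃'s agent]₄* c-commands the anaphor within its binding domain → licit binder.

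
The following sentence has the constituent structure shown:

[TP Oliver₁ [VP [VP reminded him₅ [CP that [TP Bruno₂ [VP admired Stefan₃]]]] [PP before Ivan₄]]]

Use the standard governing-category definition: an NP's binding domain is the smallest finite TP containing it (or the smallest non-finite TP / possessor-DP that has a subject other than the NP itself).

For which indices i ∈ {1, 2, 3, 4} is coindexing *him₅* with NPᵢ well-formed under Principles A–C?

*him* is a pronoun, so Principle B applies: it must be free in its binding domain.
Binding domain of *him₅*: the matrix TP, whose subject is Oliver₁.
*Oliver₁* c-commands the pronoun within its binding domain → coindexation would violate Principle B.
*Bruno₂*: the pronoun c-commands this R-expression → coindexation would violate Principle C on *Bruno₂*.
*Stefan₃*: the pronoun c-commands this R-expression → coindexation would violate Principle C on *Stefan₃*.
*Ivan₄* and the pronoun do not c-command one another → neither Principle B nor Principle C is at stake; coindexation permitted.

{4}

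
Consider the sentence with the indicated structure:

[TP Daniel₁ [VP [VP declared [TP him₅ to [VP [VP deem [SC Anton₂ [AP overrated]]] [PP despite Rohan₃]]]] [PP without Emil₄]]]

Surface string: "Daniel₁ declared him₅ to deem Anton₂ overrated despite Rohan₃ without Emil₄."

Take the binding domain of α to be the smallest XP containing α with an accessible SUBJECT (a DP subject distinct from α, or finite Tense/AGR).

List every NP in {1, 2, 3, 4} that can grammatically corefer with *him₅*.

*him* is a pronoun, so Principle B applies: it must be free in its binding domain.
Binding domain of *him₅*: the matrix TP, whose subject is Daniel₁.
*Daniel₁* c-commands the pronoun within its binding domain → coindexation would violate Principle B.
*Anton₂*: the pronoun c-commands this R-expression → coindexation would violate Principle C on *Anton₂*.
*Rohan₃*: the pronoun c-commands this R-expression → coindexation would violate Principle C on *Rohan₃*.
*Emil₄* and the pronoun do not c-command one another → neither Principle B nor Principle C is at stake; coindexation permitted.

{4}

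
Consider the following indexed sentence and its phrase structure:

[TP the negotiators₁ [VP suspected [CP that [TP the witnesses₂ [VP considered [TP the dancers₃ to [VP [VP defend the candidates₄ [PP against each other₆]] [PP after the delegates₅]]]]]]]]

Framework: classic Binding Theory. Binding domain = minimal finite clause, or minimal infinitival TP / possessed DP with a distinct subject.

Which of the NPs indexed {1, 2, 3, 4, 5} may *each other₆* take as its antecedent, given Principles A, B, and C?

{3, 4}

*each other* is an anaphor, so Principle A applies: it must be bound in its binding domain.
Binding domain of *each other₆*: the embedded TP, whose subject is the dancers₃.
*the negotiators₁* c-commands the anaphor but is outside its binding domain → cannot satisfy Principle A.
*the witnesses₂* c-commands the anaphor but is outside its binding domain → cannot satisfy Principle A.
*the dancers₃* c-commands the anaphor within its binding domain → licit binder.
*the candidates₄* c-commands the anaphor within its binding domain → licit binder.
*the delegates₅* does not c-command the anaphor → cannot bind it.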